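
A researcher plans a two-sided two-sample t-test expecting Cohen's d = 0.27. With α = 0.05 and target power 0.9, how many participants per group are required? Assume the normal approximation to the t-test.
n = 289 per group

Sample size formula (two-sample t-test, normal approximation):
n = 2 · ((z_{α/2} + z_β) / d)²

z_{α/2} = 1.960 (for α = 0.05, two-sided)
z_β = 1.282 (for power = 0.9)
d = 0.27

n = 2 · ((1.960 + 1.282) / 0.27)²
n = 2 · (12.007)²
n ≈ 288.34
Round up to the next whole number: n = 289 per group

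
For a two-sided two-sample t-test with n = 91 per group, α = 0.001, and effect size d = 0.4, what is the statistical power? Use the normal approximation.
Power ≈ 0.28

Power calculation (two-sample t-test, normal approximation):
z_β = d · √(n/2) - z_{α/2}
z_β = 0.4 · √(91/2) - 3.291
z_β = 0.4 · 6.745 - 3.291
z_β = -0.592

Power = Φ(z_β) = Φ(-0.592) ≈ 0.277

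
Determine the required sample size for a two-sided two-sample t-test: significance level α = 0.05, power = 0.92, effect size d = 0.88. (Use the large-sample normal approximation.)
n = 30 per group

Sample size formula (two-sample t-test, normal approximation):
n = 2 · ((z_{α/2} + z_β) / d)²

z_{α/2} = 1.960 (for α = 0.05, two-sided)
z_β = 1.405 (for power = 0.92)
d = 0.88

n = 2 · ((1.960 + 1.405) / 0.88)²
n = 2 · (3.824)²
n ≈ 29.25
Round up to the next whole number: n = 30 per group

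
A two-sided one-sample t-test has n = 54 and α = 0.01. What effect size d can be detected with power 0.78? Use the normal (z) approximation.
d ≈ 0.46

Minimum detectable effect (one-sample t-test, normal approximation):
d = (z_{α/2} + z_β) / √n
d = (2.576 + 0.772) / √54
d = 3.348 / 7.348
d ≈ 0.46

By Cohen's convention (0.2 small / 0.5 medium / 0.8 large): small effect.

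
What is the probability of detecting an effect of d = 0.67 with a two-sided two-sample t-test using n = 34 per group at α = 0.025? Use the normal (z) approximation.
Power ≈ 0.70

Power calculation (two-sample t-test, normal approximation):
z_β = d · √(n/2) - z_{α/2}
z_β = 0.67 · √(34/2) - 2.241
z_β = 0.67 · 4.123 - 2.241
z_β = 0.521

Power = Φ(z_β) = Φ(0.521) ≈ 0.699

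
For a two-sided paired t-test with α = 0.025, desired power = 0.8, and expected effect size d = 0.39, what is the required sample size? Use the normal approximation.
n = 63 pairs

Sample size formula (paired t-test, normal approximation):
n = ((z_{α/2} + z_β) / d)²

z_{α/2} = 2.241 (for α = 0.025, two-sided)
z_β = 0.842 (for power = 0.8)
d = 0.39

n = ((2.241 + 0.842) / 0.39)²
n = (7.905)²
n ≈ 62.49
Round up to the next whole number: n = 63 pairs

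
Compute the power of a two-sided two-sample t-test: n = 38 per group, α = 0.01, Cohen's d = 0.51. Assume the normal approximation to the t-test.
Power ≈ 0.36

Power calculation (two-sample t-test, normal approximation):
z_β = d · √(n/2) - z_{α/2}
z_β = 0.51 · √(38/2) - 2.576
z_β = 0.51 · 4.359 - 2.576
z_β = -0.353

Power = Φ(z_β) = Φ(-0.353) ≈ 0.362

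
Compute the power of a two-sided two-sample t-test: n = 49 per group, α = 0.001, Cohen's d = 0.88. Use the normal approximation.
Power ≈ 0.86

Power calculation (two-sample t-test, normal approximation):
z_β = d · √(n/2) - z_{α/2}
z_β = 0.88 · √(49/2) - 3.291
z_β = 0.88 · 4.950 - 3.291
z_β = 1.065

Power = Φ(z_β) = Φ(1.065) ≈ 0.857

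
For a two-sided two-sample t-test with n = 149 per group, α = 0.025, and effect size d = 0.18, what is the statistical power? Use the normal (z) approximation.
Power ≈ 0.25

Power calculation (two-sample t-test, normal approximation):
z_β = d · √(n/2) - z_{α/2}
z_β = 0.18 · √(149/2) - 2.241
z_β = 0.18 · 8.631 - 2.241
z_β = -0.688

Power = Φ(z_β) = Φ(-0.688) ≈ 0.246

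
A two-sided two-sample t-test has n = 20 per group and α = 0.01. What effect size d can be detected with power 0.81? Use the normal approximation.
d ≈ 1.09

Minimum detectable effect (two-sample t-test, normal approximation):
d = (z_{α/2} + z_β) / √(n/2)
d = (2.576 + 0.878) / √(20/2)
d = 3.454 / 3.162
d ≈ 1.09

By Cohen's convention (0.2 small / 0.5 medium / 0.8 large): large effect.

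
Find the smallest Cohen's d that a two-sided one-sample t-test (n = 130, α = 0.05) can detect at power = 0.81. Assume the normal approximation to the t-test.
d ≈ 0.25

Minimum detectable effect (one-sample t-test, normal approximation):
d = (z_{α/2} + z_β) / √n
d = (1.960 + 0.878) / √130
d = 2.838 / 11.402
d ≈ 0.25

By Cohen's convention (0.2 small / 0.5 medium / 0.8 large): small effect.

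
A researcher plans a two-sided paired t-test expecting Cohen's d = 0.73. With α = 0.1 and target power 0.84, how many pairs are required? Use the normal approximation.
n = 14 pairs

Sample size formula (paired t-test, normal approximation):
n = ((z_{α/2} + z_β) / d)²

z_{α/2} = 1.645 (for α = 0.1, two-sided)
z_β = 0.994 (for power = 0.84)
d = 0.73

n = ((1.645 + 0.994) / 0.73)²
n = (3.615)²
n ≈ 13.07
Round up to the next whole number: n = 14 pairs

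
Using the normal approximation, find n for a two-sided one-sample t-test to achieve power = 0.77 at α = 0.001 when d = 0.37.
n = 119

Sample size formula (one-sample t-test, normal approximation):
n = ((z_{α/2} + z_β) / d)²

z_{α/2} = 3.291 (for α = 0.001, two-sided)
z_β = 0.739 (for power = 0.77)
d = 0.37

n = ((3.291 + 0.739) / 0.37)²
n = (10.892)²
n ≈ 118.64
Round up to the next whole number: n = 119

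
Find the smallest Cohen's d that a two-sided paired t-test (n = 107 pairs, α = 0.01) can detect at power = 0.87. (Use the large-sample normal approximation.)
d ≈ 0.36

Minimum detectable effect (paired t-test, normal approximation):
d = (z_{α/2} + z_β) / √n
d = (2.576 + 1.126) / √107
d = 3.702 / 10.344
d ≈ 0.36

By Cohen's convention (0.2 small / 0.5 medium / 0.8 large): small effect.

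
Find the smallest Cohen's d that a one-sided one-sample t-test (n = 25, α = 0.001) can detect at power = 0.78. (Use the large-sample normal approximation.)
d ≈ 0.77

Minimum detectable effect (one-sample t-test, normal approximation):
d = (z_α + z_β) / √n
d = (3.090 + 0.772) / √25
d = 3.862 / 5.000
d ≈ 0.77

By Cohen's convention (0.2 small / 0.5 medium / 0.8 large): medium effect.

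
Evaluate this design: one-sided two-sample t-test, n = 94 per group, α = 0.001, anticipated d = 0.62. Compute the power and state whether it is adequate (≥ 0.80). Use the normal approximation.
Power ≈ 0.88; the study is adequately powered (power ≥ 0.80)

Power calculation (two-sample t-test, normal approximation):
z_β = d · √(n/2) - z_α
z_β = 0.62 · √(94/2) - 3.090
z_β = 0.62 · 6.856 - 3.090
z_β = 1.160

Power = Φ(z_β) = Φ(1.160) ≈ 0.877

Effect size d = 0.62 is medium by Cohen's convention (0.2/0.5/0.8).

Threshold: power ≥ 0.80 is conventionally adequate.
Power ≈ 0.88 → the study is adequately powered (power ≥ 0.80).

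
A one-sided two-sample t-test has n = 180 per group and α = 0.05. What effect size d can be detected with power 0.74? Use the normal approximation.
d ≈ 0.24

Minimum detectable effect (two-sample t-test, normal approximation):
d = (z_α + z_β) / √(n/2)
d = (1.645 + 0.643) / √(180/2)
d = 2.288 / 9.487
d ≈ 0.24

By Cohen's convention (0.2 small / 0.5 medium / 0.8 large): small effect.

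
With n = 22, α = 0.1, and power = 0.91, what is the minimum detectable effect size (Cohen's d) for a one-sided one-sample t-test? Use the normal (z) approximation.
d ≈ 0.56

Minimum detectable effect (one-sample t-test, normal approximation):
d = (z_α + z_β) / √n
d = (1.282 + 1.341) / √22
d = 2.622 / 4.690
d ≈ 0.56

By Cohen's convention (0.2 small / 0.5 medium / 0.8 large): medium effect.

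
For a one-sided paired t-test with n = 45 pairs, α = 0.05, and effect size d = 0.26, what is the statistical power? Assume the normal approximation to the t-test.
Power ≈ 0.54

Power calculation (paired t-test, normal approximation):
z_β = d · √n - z_α
z_β = 0.26 · √45 - 1.645
z_β = 0.26 · 6.708 - 1.645
z_β = 0.099

Power = Φ(z_β) = Φ(0.099) ≈ 0.540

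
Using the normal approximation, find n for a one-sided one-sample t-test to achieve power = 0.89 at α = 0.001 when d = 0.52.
n = 69

Sample size formula (one-sample t-test, normal approximation):
n = ((z_α + z_β) / d)²

z_α = 3.090 (for α = 0.001, one-sided)
z_β = 1.227 (for power = 0.89)
d = 0.52

n = ((3.090 + 1.227) / 0.52)²
n = (8.302)²
n ≈ 68.92
Round up to the next whole number: n = 69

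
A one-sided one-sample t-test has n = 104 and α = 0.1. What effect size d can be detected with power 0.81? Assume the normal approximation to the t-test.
d ≈ 0.21

Minimum detectable effect (one-sample t-test, normal approximation):
d = (z_α + z_β) / √n
d = (1.282 + 0.878) / √104
d = 2.159 / 10.198
d ≈ 0.21

By Cohen's convention (0.2 small / 0.5 medium / 0.8 large): small effect.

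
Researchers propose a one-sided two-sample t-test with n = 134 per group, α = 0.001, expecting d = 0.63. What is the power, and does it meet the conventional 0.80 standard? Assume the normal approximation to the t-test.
Power ≈ 0.98; the study is adequately powered (power ≥ 0.80)

Power calculation (two-sample t-test, normal approximation):
z_β = d · √(n/2) - z_α
z_β = 0.63 · √(134/2) - 3.090
z_β = 0.63 · 8.185 - 3.090
z_β = 2.067

Power = Φ(z_β) = Φ(2.067) ≈ 0.981

Effect size d = 0.63 is medium by Cohen's convention (0.2/0.5/0.8).

Threshold: power ≥ 0.80 is conventionally adequate.
Power ≈ 0.98 → the study is adequately powered (power ≥ 0.80).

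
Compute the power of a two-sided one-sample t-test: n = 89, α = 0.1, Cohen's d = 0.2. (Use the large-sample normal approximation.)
Power ≈ 0.60

Power calculation (one-sample t-test, normal approximation):
z_β = d · √n - z_{α/2}
z_β = 0.2 · √89 - 1.645
z_β = 0.2 · 9.434 - 1.645
z_β = 0.242

Power = Φ(z_β) = Φ(0.242) ≈ 0.596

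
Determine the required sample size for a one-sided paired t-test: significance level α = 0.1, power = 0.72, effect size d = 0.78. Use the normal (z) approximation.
n = 6 pairs

Sample size formula (paired t-test, normal approximation):
n = ((z_α + z_β) / d)²

z_α = 1.282 (for α = 0.1, one-sided)
z_β = 0.583 (for power = 0.72)
d = 0.78

n = ((1.282 + 0.583) / 0.78)²
n = (2.391)²
n ≈ 5.72
Round up to the next whole number: n = 6 pairs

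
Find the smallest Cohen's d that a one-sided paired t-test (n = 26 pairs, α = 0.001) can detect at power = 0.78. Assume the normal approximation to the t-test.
d ≈ 0.76

Minimum detectable effect (paired t-test, normal approximation):
d = (z_α + z_β) / √n
d = (3.090 + 0.772) / √26
d = 3.862 / 5.099
d ≈ 0.76

By Cohen's convention (0.2 small / 0.5 medium / 0.8 large): medium effect.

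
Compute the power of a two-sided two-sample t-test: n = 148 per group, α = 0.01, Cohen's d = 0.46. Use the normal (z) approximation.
Power ≈ 0.92

Power calculation (two-sample t-test, normal approximation):
z_β = d · √(n/2) - z_{α/2}
z_β = 0.46 · √(148/2) - 2.576
z_β = 0.46 · 8.602 - 2.576
z_β = 1.381

Power = Φ(z_β) = Φ(1.381) ≈ 0.916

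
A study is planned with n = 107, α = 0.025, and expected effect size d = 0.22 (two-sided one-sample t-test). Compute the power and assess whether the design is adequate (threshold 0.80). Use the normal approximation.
Power ≈ 0.51; the study is underpowered (power < 0.80)

Power calculation (one-sample t-test, normal approximation):
z_β = d · √n - z_{α/2}
z_β = 0.22 · √107 - 2.241
z_β = 0.22 · 10.344 - 2.241
z_β = 0.034

Power = Φ(z_β) = Φ(0.034) ≈ 0.514

Effect size d = 0.22 is small by Cohen's convention (0.2/0.5/0.8).

Threshold: power ≥ 0.80 is conventionally adequate.
Power ≈ 0.51 → the study is underpowered (power < 0.80).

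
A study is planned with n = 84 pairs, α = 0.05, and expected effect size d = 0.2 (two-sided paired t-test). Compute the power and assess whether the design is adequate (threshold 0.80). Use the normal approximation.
Power ≈ 0.45; the study is underpowered (power < 0.80)

Power calculation (paired t-test, normal approximation):
z_β = d · √n - z_{α/2}
z_β = 0.2 · √84 - 1.960
z_β = 0.2 · 9.165 - 1.960
z_β = -0.127

Power = Φ(z_β) = Φ(-0.127) ≈ 0.449

Effect size d = 0.2 is small by Cohen's convention (0.2/0.5/0.8).

Threshold: power ≥ 0.80 is conventionally adequate.
Power ≈ 0.45 → the study is underpowered (power < 0.80).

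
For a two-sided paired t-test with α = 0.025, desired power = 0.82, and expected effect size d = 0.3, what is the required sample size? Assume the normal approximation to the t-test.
n = 111 pairs

Sample size formula (paired t-test, normal approximation):
n = ((z_{α/2} + z_β) / d)²

z_{α/2} = 2.241 (for α = 0.025, two-sided)
z_β = 0.915 (for power = 0.82)
d = 0.3

n = ((2.241 + 0.915) / 0.3)²
n = (10.520)²
n ≈ 110.67
Round up to the next whole number: n = 111 pairs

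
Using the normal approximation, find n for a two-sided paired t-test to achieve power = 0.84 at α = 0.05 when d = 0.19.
n = 242 pairs

Sample size formula (paired t-test, normal approximation):
n = ((z_{α/2} + z_β) / d)²

z_{α/2} = 1.960 (for α = 0.05, two-sided)
z_β = 0.994 (for power = 0.84)
d = 0.19

n = ((1.960 + 0.994) / 0.19)²
n = (15.547)²
n ≈ 241.71
Round up to the next whole number: n = 242 pairs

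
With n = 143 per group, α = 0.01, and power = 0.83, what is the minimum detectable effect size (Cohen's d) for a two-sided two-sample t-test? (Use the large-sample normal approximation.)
d ≈ 0.42

Minimum detectable effect (two-sample t-test, normal approximation):
d = (z_{α/2} + z_β) / √(n/2)
d = (2.576 + 0.954) / √(143/2)
d = 3.530 / 8.456
d ≈ 0.42

By Cohen's convention (0.2 small / 0.5 medium / 0.8 large): small effect.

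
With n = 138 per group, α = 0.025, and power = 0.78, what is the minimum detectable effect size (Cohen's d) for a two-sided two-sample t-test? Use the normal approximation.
d ≈ 0.36

Minimum detectable effect (two-sample t-test, normal approximation):
d = (z_{α/2} + z_β) / √(n/2)
d = (2.241 + 0.772) / √(138/2)
d = 3.014 / 8.307
d ≈ 0.36

By Cohen's convention (0.2 small / 0.5 medium / 0.8 large): small effect.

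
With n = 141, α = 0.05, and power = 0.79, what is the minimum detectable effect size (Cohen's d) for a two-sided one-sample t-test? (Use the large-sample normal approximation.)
d ≈ 0.23

Minimum detectable effect (one-sample t-test, normal approximation):
d = (z_{α/2} + z_β) / √n
d = (1.960 + 0.806) / √141
d = 2.766 / 11.874
d ≈ 0.23

By Cohen's convention (0.2 small / 0.5 medium / 0.8 large): small effect.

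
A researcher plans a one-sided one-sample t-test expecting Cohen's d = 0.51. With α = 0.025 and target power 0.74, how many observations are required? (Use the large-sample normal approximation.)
n = 27

Sample size formula (one-sample t-test, normal approximation):
n = ((z_α + z_β) / d)²

z_α = 1.960 (for α = 0.025, one-sided)
z_β = 0.643 (for power = 0.74)
d = 0.51

n = ((1.960 + 0.643) / 0.51)²
n = (5.104)²
n ≈ 26.05
Round up to the next whole number: n = 27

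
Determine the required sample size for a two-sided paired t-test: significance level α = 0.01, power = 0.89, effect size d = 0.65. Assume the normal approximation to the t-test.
n = 35 pairs

Sample size formula (paired t-test, normal approximation):
n = ((z_{α/2} + z_β) / d)²

z_{α/2} = 2.576 (for α = 0.01, two-sided)
z_β = 1.227 (for power = 0.89)
d = 0.65

n = ((2.576 + 1.227) / 0.65)²
n = (5.851)²
n ≈ 34.23
Round up to the next whole number: n = 35 pairs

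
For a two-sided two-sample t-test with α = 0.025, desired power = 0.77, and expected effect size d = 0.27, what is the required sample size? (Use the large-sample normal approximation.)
n = 244 per group

Sample size formula (two-sample t-test, normal approximation):
n = 2 · ((z_{α/2} + z_β) / d)²

z_{α/2} = 2.241 (for α = 0.025, two-sided)
z_β = 0.739 (for power = 0.77)
d = 0.27

n = 2 · ((2.241 + 0.739) / 0.27)²
n = 2 · (11.037)²
n ≈ 243.63
Round up to the next whole number: n = 244 per group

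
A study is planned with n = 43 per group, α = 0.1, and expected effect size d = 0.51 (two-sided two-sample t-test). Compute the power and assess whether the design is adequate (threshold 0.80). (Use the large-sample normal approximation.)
Power ≈ 0.76; the study is underpowered (power < 0.80)

Power calculation (two-sample t-test, normal approximation):
z_β = d · √(n/2) - z_{α/2}
z_β = 0.51 · √(43/2) - 1.645
z_β = 0.51 · 4.637 - 1.645
z_β = 0.720

Power = Φ(z_β) = Φ(0.720) ≈ 0.764

Effect size d = 0.51 is medium by Cohen's convention (0.2/0.5/0.8).

Threshold: power ≥ 0.80 is conventionally adequate.
Power ≈ 0.76 → the study is underpowered (power < 0.80).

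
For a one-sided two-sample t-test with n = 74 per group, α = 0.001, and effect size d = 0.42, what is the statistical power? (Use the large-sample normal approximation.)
Power ≈ 0.30

Power calculation (two-sample t-test, normal approximation):
z_β = d · √(n/2) - z_α
z_β = 0.42 · √(74/2) - 3.090
z_β = 0.42 · 6.083 - 3.090
z_β = -0.535

Power = Φ(z_β) = Φ(-0.535) ≈ 0.296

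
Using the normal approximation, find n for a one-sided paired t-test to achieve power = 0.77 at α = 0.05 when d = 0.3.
n = 64 pairs

Sample size formula (paired t-test, normal approximation):
n = ((z_α + z_β) / d)²

z_α = 1.645 (for α = 0.05, one-sided)
z_β = 0.739 (for power = 0.77)
d = 0.3

n = ((1.645 + 0.739) / 0.3)²
n = (7.947)²
n ≈ 63.15
Round up to the next whole number: n = 64 pairs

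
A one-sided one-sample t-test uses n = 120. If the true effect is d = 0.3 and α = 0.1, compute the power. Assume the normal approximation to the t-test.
Power ≈ 0.98

Power calculation (one-sample t-test, normal approximation):
z_β = d · √n - z_α
z_β = 0.3 · √120 - 1.282
z_β = 0.3 · 10.954 - 1.282
z_β = 2.005

Power = Φ(z_β) = Φ(2.005) ≈ 0.978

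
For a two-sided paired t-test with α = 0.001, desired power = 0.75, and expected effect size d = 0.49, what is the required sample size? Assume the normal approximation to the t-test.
n = 66 pairs

Sample size formula (paired t-test, normal approximation):
n = ((z_{α/2} + z_β) / d)²

z_{α/2} = 3.291 (for α = 0.001, two-sided)
z_β = 0.674 (for power = 0.75)
d = 0.49

n = ((3.291 + 0.674) / 0.49)²
n = (8.092)²
n ≈ 65.48
Round up to the next whole number: n = 66 pairs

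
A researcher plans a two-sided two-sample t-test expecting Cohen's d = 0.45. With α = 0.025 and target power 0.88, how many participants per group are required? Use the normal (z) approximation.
n = 116 per group

Sample size formula (two-sample t-test, normal approximation):
n = 2 · ((z_{α/2} + z_β) / d)²

z_{α/2} = 2.241 (for α = 0.025, two-sided)
z_β = 1.175 (for power = 0.88)
d = 0.45

n = 2 · ((2.241 + 1.175) / 0.45)²
n = 2 · (7.591)²
n ≈ 115.25
Round up to the next whole number: n = 116 per group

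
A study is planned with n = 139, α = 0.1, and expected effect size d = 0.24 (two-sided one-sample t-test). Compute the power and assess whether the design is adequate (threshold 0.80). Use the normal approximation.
Power ≈ 0.88; the study is adequately powered (power ≥ 0.80)

Power calculation (one-sample t-test, normal approximation):
z_β = d · √n - z_{α/2}
z_β = 0.24 · √139 - 1.645
z_β = 0.24 · 11.790 - 1.645
z_β = 1.185

Power = Φ(z_β) = Φ(1.185) ≈ 0.882

Effect size d = 0.24 is small by Cohen's convention (0.2/0.5/0.8).

Threshold: power ≥ 0.80 is conventionally adequate.
Power ≈ 0.88 → the study is adequately powered (power ≥ 0.80).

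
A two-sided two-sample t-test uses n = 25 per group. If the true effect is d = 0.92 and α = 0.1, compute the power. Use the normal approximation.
Power ≈ 0.95

Power calculation (two-sample t-test, normal approximation):
z_β = d · √(n/2) - z_{α/2}
z_β = 0.92 · √(25/2) - 1.645
z_β = 0.92 · 3.536 - 1.645
z_β = 1.608

Power = Φ(z_β) = Φ(1.608) ≈ 0.946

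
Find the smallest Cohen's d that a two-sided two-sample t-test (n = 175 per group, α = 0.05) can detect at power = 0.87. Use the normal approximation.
d ≈ 0.33

Minimum detectable effect (two-sample t-test, normal approximation):
d = (z_{α/2} + z_β) / √(n/2)
d = (1.960 + 1.126) / √(175/2)
d = 3.086 / 9.354
d ≈ 0.33

By Cohen's convention (0.2 small / 0.5 medium / 0.8 large): small effect.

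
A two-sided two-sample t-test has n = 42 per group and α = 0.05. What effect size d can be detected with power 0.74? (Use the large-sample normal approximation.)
d ≈ 0.57

Minimum detectable effect (two-sample t-test, normal approximation):
d = (z_{α/2} + z_β) / √(n/2)
d = (1.960 + 0.643) / √(42/2)
d = 2.603 / 4.583
d ≈ 0.57

By Cohen's convention (0.2 small / 0.5 medium / 0.8 large): medium effect.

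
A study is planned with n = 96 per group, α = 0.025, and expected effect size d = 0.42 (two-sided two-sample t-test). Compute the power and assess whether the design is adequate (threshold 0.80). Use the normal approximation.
Power ≈ 0.75; the study is underpowered (power < 0.80)

Power calculation (two-sample t-test, normal approximation):
z_β = d · √(n/2) - z_{α/2}
z_β = 0.42 · √(96/2) - 2.241
z_β = 0.42 · 6.928 - 2.241
z_β = 0.668

Power = Φ(z_β) = Φ(0.668) ≈ 0.748

Effect size d = 0.42 is small by Cohen's convention (0.2/0.5/0.8).

Threshold: power ≥ 0.80 is conventionally adequate.
Power ≈ 0.75 → the study is underpowered (power < 0.80).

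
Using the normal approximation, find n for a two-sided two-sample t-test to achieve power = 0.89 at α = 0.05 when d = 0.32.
n = 199 per group

Sample size formula (two-sample t-test, normal approximation):
n = 2 · ((z_{α/2} + z_β) / d)²

z_{α/2} = 1.960 (for α = 0.05, two-sided)
z_β = 1.227 (for power = 0.89)
d = 0.32

n = 2 · ((1.960 + 1.227) / 0.32)²
n = 2 · (9.959)²
n ≈ 198.36
Round up to the next whole number: n = 199 per group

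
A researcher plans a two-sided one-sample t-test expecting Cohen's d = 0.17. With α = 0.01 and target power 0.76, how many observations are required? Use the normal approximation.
n = 373

Sample size formula (one-sample t-test, normal approximation):
n = ((z_{α/2} + z_β) / d)²

z_{α/2} = 2.576 (for α = 0.01, two-sided)
z_β = 0.706 (for power = 0.76)
d = 0.17

n = ((2.576 + 0.706) / 0.17)²
n = (19.306)²
n ≈ 372.72
Round up to the next whole number: n = 373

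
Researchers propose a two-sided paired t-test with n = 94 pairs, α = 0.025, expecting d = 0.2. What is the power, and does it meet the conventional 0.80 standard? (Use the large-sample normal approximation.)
Power ≈ 0.38; the study is underpowered (power < 0.80)

Power calculation (paired t-test, normal approximation):
z_β = d · √n - z_{α/2}
z_β = 0.2 · √94 - 2.241
z_β = 0.2 · 9.695 - 2.241
z_β = -0.302

Power = Φ(z_β) = Φ(-0.302) ≈ 0.381

Effect size d = 0.2 is small by Cohen's convention (0.2/0.5/0.8).

Threshold: power ≥ 0.80 is conventionally adequate.
Power ≈ 0.38 → the study is underpowered (power < 0.80).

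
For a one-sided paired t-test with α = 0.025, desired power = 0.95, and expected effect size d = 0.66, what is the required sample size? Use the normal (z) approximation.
n = 30 pairs

Sample size formula (paired t-test, normal approximation):
n = ((z_α + z_β) / d)²

z_α = 1.960 (for α = 0.025, one-sided)
z_β = 1.645 (for power = 0.95)
d = 0.66

n = ((1.960 + 1.645) / 0.66)²
n = (5.462)²
n ≈ 29.83
Round up to the next whole number: n = 30 pairs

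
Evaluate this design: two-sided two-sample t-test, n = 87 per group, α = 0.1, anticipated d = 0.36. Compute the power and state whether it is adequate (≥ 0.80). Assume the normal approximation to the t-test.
Power ≈ 0.77; the study is underpowered (power < 0.80)

Power calculation (two-sample t-test, normal approximation):
z_β = d · √(n/2) - z_{α/2}
z_β = 0.36 · √(87/2) - 1.645
z_β = 0.36 · 6.595 - 1.645
z_β = 0.730

Power = Φ(z_β) = Φ(0.730) ≈ 0.767

Effect size d = 0.36 is small by Cohen's convention (0.2/0.5/0.8).

Threshold: power ≥ 0.80 is conventionally adequate.
Power ≈ 0.77 → the study is underpowered (power < 0.80).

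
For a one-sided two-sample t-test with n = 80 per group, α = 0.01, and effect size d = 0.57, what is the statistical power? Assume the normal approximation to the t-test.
Power ≈ 0.90

Power calculation (two-sample t-test, normal approximation):
z_β = d · √(n/2) - z_α
z_β = 0.57 · √(80/2) - 2.326
z_β = 0.57 · 6.325 - 2.326
z_β = 1.279

Power = Φ(z_β) = Φ(1.279) ≈ 0.899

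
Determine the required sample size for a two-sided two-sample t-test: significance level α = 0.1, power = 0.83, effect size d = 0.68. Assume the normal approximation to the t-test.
n = 30 per group

Sample size formula (two-sample t-test, normal approximation):
n = 2 · ((z_{α/2} + z_β) / d)²

z_{α/2} = 1.645 (for α = 0.1, two-sided)
z_β = 0.954 (for power = 0.83)
d = 0.68

n = 2 · ((1.645 + 0.954) / 0.68)²
n = 2 · (3.822)²
n ≈ 29.22
Round up to the next whole number: n = 30 per group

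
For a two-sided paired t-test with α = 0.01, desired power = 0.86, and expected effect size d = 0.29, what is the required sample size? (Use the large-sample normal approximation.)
n = 159 pairs

Sample size formula (paired t-test, normal approximation):
n = ((z_{α/2} + z_β) / d)²

z_{α/2} = 2.576 (for α = 0.01, two-sided)
z_β = 1.080 (for power = 0.86)
d = 0.29

n = ((2.576 + 1.080) / 0.29)²
n = (12.607)²
n ≈ 158.94
Round up to the next whole number: n = 159 pairs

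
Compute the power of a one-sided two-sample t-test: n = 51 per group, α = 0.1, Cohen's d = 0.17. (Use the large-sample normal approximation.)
Power ≈ 0.34

Power calculation (two-sample t-test, normal approximation):
z_β = d · √(n/2) - z_α
z_β = 0.17 · √(51/2) - 1.282
z_β = 0.17 · 5.050 - 1.282
z_β = -0.423

Power = Φ(z_β) = Φ(-0.423) ≈ 0.336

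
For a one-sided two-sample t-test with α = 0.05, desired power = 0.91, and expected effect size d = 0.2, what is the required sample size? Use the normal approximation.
n = 446 per group

Sample size formula (two-sample t-test, normal approximation):
n = 2 · ((z_α + z_β) / d)²

z_α = 1.645 (for α = 0.05, one-sided)
z_β = 1.341 (for power = 0.91)
d = 0.2

n = 2 · ((1.645 + 1.341) / 0.2)²
n = 2 · (14.930)²
n ≈ 445.81
Round up to the next whole number: n = 446 per group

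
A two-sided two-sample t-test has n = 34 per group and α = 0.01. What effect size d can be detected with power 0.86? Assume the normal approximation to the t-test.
d ≈ 0.89

Minimum detectable effect (two-sample t-test, normal approximation):
d = (z_{α/2} + z_β) / √(n/2)
d = (2.576 + 1.080) / √(34/2)
d = 3.656 / 4.123
d ≈ 0.89

By Cohen's convention (0.2 small / 0.5 medium / 0.8 large): large effect.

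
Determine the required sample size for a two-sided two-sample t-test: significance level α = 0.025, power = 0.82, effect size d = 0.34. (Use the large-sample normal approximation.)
n = 173 per group

Sample size formula (two-sample t-test, normal approximation):
n = 2 · ((z_{α/2} + z_β) / d)²

z_{α/2} = 2.241 (for α = 0.025, two-sided)
z_β = 0.915 (for power = 0.82)
d = 0.34

n = 2 · ((2.241 + 0.915) / 0.34)²
n = 2 · (9.282)²
n ≈ 172.31
Round up to the next whole number: n = 173 per group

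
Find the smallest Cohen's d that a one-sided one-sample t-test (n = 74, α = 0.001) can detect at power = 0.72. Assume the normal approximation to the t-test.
d ≈ 0.43

Minimum detectable effect (one-sample t-test, normal approximation):
d = (z_α + z_β) / √n
d = (3.090 + 0.583) / √74
d = 3.673 / 8.602
d ≈ 0.43

By Cohen's convention (0.2 small / 0.5 medium / 0.8 large): small effect.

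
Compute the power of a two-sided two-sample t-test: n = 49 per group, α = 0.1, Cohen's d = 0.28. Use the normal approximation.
Power ≈ 0.40

Power calculation (two-sample t-test, normal approximation):
z_β = d · √(n/2) - z_{α/2}
z_β = 0.28 · √(49/2) - 1.645
z_β = 0.28 · 4.950 - 1.645
z_β = -0.259

Power = Φ(z_β) = Φ(-0.259) ≈ 0.398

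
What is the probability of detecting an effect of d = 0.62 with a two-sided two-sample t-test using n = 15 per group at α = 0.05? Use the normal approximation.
Power ≈ 0.40

Power calculation (two-sample t-test, normal approximation):
z_β = d · √(n/2) - z_{α/2}
z_β = 0.62 · √(15/2) - 1.960
z_β = 0.62 · 2.739 - 1.960
z_β = -0.262

Power = Φ(z_β) = Φ(-0.262) ≈ 0.397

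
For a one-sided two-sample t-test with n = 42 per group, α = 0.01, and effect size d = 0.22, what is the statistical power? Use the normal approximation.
Power ≈ 0.09

Power calculation (two-sample t-test, normal approximation):
z_β = d · √(n/2) - z_α
z_β = 0.22 · √(42/2) - 2.326
z_β = 0.22 · 4.583 - 2.326
z_β = -1.318

Power = Φ(z_β) = Φ(-1.318) ≈ 0.094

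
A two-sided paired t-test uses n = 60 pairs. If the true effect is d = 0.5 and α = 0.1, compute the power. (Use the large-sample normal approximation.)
Power ≈ 0.99

Power calculation (paired t-test, normal approximation):
z_β = d · √n - z_{α/2}
z_β = 0.5 · √60 - 1.645
z_β = 0.5 · 7.746 - 1.645
z_β = 2.228

Power = Φ(z_β) = Φ(2.228) ≈ 0.987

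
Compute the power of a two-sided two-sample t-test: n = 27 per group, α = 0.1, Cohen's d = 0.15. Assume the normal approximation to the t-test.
Power ≈ 0.14

Power calculation (two-sample t-test, normal approximation):
z_β = d · √(n/2) - z_{α/2}
z_β = 0.15 · √(27/2) - 1.645
z_β = 0.15 · 3.674 - 1.645
z_β = -1.094

Power = Φ(z_β) = Φ(-1.094) ≈ 0.137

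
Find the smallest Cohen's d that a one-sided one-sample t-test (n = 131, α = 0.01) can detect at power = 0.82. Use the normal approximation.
d ≈ 0.28

Minimum detectable effect (one-sample t-test, normal approximation):
d = (z_α + z_β) / √n
d = (2.326 + 0.915) / √131
d = 3.242 / 11.446
d ≈ 0.28

By Cohen's convention (0.2 small / 0.5 medium / 0.8 large): small effect.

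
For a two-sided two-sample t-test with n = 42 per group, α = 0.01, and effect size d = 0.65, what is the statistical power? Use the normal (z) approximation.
Power ≈ 0.66

Power calculation (two-sample t-test, normal approximation):
z_β = d · √(n/2) - z_{α/2}
z_β = 0.65 · √(42/2) - 2.576
z_β = 0.65 · 4.583 - 2.576
z_β = 0.403

Power = Φ(z_β) = Φ(0.403) ≈ 0.656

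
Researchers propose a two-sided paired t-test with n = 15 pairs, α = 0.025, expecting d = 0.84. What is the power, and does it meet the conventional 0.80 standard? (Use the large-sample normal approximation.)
Power ≈ 0.84; the study is adequately powered (power ≥ 0.80)

Power calculation (paired t-test, normal approximation):
z_β = d · √n - z_{α/2}
z_β = 0.84 · √15 - 2.241
z_β = 0.84 · 3.873 - 2.241
z_β = 1.012

Power = Φ(z_β) = Φ(1.012) ≈ 0.844

Effect size d = 0.84 is large by Cohen's convention (0.2/0.5/0.8).

Threshold: power ≥ 0.80 is conventionally adequate.
Power ≈ 0.84 → the study is adequately powered (power ≥ 0.80).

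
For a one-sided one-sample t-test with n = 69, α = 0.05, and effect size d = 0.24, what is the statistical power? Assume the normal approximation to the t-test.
Power ≈ 0.64

Power calculation (one-sample t-test, normal approximation):
z_β = d · √n - z_α
z_β = 0.24 · √69 - 1.645
z_β = 0.24 · 8.307 - 1.645
z_β = 0.349

Power = Φ(z_β) = Φ(0.349) ≈ 0.636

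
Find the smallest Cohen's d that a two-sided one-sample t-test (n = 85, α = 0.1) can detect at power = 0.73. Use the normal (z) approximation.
d ≈ 0.24

Minimum detectable effect (one-sample t-test, normal approximation):
d = (z_{α/2} + z_β) / √n
d = (1.645 + 0.613) / √85
d = 2.258 / 9.220
d ≈ 0.24

By Cohen's convention (0.2 small / 0.5 medium / 0.8 large): small effect.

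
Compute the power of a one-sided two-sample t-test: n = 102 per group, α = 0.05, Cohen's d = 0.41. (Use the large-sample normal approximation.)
Power ≈ 0.90

Power calculation (two-sample t-test, normal approximation):
z_β = d · √(n/2) - z_α
z_β = 0.41 · √(102/2) - 1.645
z_β = 0.41 · 7.141 - 1.645
z_β = 1.283

Power = Φ(z_β) = Φ(1.283) ≈ 0.900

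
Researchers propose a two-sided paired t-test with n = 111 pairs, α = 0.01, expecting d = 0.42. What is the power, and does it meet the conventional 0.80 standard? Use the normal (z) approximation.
Power ≈ 0.97; the study is adequately powered (power ≥ 0.80)

Power calculation (paired t-test, normal approximation):
z_β = d · √n - z_{α/2}
z_β = 0.42 · √111 - 2.576
z_β = 0.42 · 10.536 - 2.576
z_β = 1.849

Power = Φ(z_β) = Φ(1.849) ≈ 0.968

Effect size d = 0.42 is small by Cohen's convention (0.2/0.5/0.8).

Threshold: power ≥ 0.80 is conventionally adequate.
Power ≈ 0.97 → the study is adequately powered (power ≥ 0.80).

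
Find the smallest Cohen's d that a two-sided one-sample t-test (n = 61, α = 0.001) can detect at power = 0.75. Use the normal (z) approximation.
d ≈ 0.51

Minimum detectable effect (one-sample t-test, normal approximation):
d = (z_{α/2} + z_β) / √n
d = (3.291 + 0.674) / √61
d = 3.965 / 7.810
d ≈ 0.51

By Cohen's convention (0.2 small / 0.5 medium / 0.8 large): medium effect.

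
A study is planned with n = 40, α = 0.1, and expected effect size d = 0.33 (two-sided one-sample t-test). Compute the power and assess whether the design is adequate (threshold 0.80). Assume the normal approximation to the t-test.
Power ≈ 0.67; the study is underpowered (power < 0.80)

Power calculation (one-sample t-test, normal approximation):
z_β = d · √n - z_{α/2}
z_β = 0.33 · √40 - 1.645
z_β = 0.33 · 6.325 - 1.645
z_β = 0.442

Power = Φ(z_β) = Φ(0.442) ≈ 0.671

Effect size d = 0.33 is small by Cohen's convention (0.2/0.5/0.8).

Threshold: power ≥ 0.80 is conventionally adequate.
Power ≈ 0.67 → the study is underpowered (power < 0.80).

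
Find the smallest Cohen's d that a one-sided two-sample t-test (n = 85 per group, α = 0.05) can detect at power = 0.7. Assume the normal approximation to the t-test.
d ≈ 0.33

Minimum detectable effect (two-sample t-test, normal approximation):
d = (z_α + z_β) / √(n/2)
d = (1.645 + 0.524) / √(85/2)
d = 2.169 / 6.519
d ≈ 0.33

By Cohen's convention (0.2 small / 0.5 medium / 0.8 large): small effect.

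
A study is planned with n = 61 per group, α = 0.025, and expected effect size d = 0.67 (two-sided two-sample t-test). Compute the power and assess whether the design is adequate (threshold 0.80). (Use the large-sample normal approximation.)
Power ≈ 0.93; the study is adequately powered (power ≥ 0.80)

Power calculation (two-sample t-test, normal approximation):
z_β = d · √(n/2) - z_{α/2}
z_β = 0.67 · √(61/2) - 2.241
z_β = 0.67 · 5.523 - 2.241
z_β = 1.459

Power = Φ(z_β) = Φ(1.459) ≈ 0.928

Effect size d = 0.67 is medium by Cohen's convention (0.2/0.5/0.8).

Threshold: power ≥ 0.80 is conventionally adequate.
Power ≈ 0.93 → the study is adequately powered (power ≥ 0.80).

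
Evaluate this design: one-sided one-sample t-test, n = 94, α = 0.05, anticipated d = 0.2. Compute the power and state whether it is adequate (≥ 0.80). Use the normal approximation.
Power ≈ 0.62; the study is underpowered (power < 0.80)

Power calculation (one-sample t-test, normal approximation):
z_β = d · √n - z_α
z_β = 0.2 · √94 - 1.645
z_β = 0.2 · 9.695 - 1.645
z_β = 0.294

Power = Φ(z_β) = Φ(0.294) ≈ 0.616

Effect size d = 0.2 is small by Cohen's convention (0.2/0.5/0.8).

Threshold: power ≥ 0.80 is conventionally adequate.
Power ≈ 0.62 → the study is underpowered (power < 0.80).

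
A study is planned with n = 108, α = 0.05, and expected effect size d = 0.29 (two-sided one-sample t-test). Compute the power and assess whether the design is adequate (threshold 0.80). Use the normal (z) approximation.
Power ≈ 0.85; the study is adequately powered (power ≥ 0.80)

Power calculation (one-sample t-test, normal approximation):
z_β = d · √n - z_{α/2}
z_β = 0.29 · √108 - 1.960
z_β = 0.29 · 10.392 - 1.960
z_β = 1.054

Power = Φ(z_β) = Φ(1.054) ≈ 0.854

Effect size d = 0.29 is small by Cohen's convention (0.2/0.5/0.8).

Threshold: power ≥ 0.80 is conventionally adequate.
Power ≈ 0.85 → the study is adequately powered (power ≥ 0.80).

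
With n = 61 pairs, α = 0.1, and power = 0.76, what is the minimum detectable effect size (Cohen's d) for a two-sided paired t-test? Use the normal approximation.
d ≈ 0.30

Minimum detectable effect (paired t-test, normal approximation):
d = (z_{α/2} + z_β) / √n
d = (1.645 + 0.706) / √61
d = 2.351 / 7.810
d ≈ 0.30

By Cohen's convention (0.2 small / 0.5 medium / 0.8 large): small effect.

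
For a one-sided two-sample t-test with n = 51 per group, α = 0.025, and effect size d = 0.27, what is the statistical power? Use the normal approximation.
Power ≈ 0.28

Power calculation (two-sample t-test, normal approximation):
z_β = d · √(n/2) - z_α
z_β = 0.27 · √(51/2) - 1.960
z_β = 0.27 · 5.050 - 1.960
z_β = -0.597

Power = Φ(z_β) = Φ(-0.597) ≈ 0.275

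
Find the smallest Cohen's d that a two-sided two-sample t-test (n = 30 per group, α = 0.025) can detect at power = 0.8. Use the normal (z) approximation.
d ≈ 0.80

Minimum detectable effect (two-sample t-test, normal approximation):
d = (z_{α/2} + z_β) / √(n/2)
d = (2.241 + 0.842) / √(30/2)
d = 3.083 / 3.873
d ≈ 0.80

By Cohen's convention (0.2 small / 0.5 medium / 0.8 large): large effect.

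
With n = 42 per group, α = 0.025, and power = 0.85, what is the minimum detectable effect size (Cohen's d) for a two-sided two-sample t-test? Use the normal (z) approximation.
d ≈ 0.72

Minimum detectable effect (two-sample t-test, normal approximation):
d = (z_{α/2} + z_β) / √(n/2)
d = (2.241 + 1.036) / √(42/2)
d = 3.278 / 4.583
d ≈ 0.72

By Cohen's convention (0.2 small / 0.5 medium / 0.8 large): medium effect.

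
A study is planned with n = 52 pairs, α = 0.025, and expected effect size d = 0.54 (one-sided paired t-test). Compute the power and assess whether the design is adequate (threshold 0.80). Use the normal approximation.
Power ≈ 0.97; the study is adequately powered (power ≥ 0.80)

Power calculation (paired t-test, normal approximation):
z_β = d · √n - z_α
z_β = 0.54 · √52 - 1.960
z_β = 0.54 · 7.211 - 1.960
z_β = 1.934

Power = Φ(z_β) = Φ(1.934) ≈ 0.973

Effect size d = 0.54 is medium by Cohen's convention (0.2/0.5/0.8).

Threshold: power ≥ 0.80 is conventionally adequate.
Power ≈ 0.97 → the study is adequately powered (power ≥ 0.80).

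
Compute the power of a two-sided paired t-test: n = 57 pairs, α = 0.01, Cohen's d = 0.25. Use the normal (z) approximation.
Power ≈ 0.25

Power calculation (paired t-test, normal approximation):
z_β = d · √n - z_{α/2}
z_β = 0.25 · √57 - 2.576
z_β = 0.25 · 7.550 - 2.576
z_β = -0.688

Power = Φ(z_β) = Φ(-0.688) ≈ 0.246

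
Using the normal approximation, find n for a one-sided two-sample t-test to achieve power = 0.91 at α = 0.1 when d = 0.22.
n = 285 per group

Sample size formula (two-sample t-test, normal approximation):
n = 2 · ((z_α + z_β) / d)²

z_α = 1.282 (for α = 0.1, one-sided)
z_β = 1.341 (for power = 0.91)
d = 0.22

n = 2 · ((1.282 + 1.341) / 0.22)²
n = 2 · (11.923)²
n ≈ 284.32
Round up to the next whole number: n = 285 per group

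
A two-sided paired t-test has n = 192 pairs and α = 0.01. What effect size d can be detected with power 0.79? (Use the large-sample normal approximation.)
d ≈ 0.24

Minimum detectable effect (paired t-test, normal approximation):
d = (z_{α/2} + z_β) / √n
d = (2.576 + 0.806) / √192
d = 3.382 / 13.856
d ≈ 0.24

By Cohen's convention (0.2 small / 0.5 medium / 0.8 large): small effect.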